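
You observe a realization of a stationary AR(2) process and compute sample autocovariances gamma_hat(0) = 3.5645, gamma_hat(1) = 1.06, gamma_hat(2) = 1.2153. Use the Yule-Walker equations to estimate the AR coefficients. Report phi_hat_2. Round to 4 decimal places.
\hat\phi_{2} = 0.2770

The Yule-Walker equations for an AR(p) process read, in matrix form,
  Gamma_p phi = r_p,   with   (Gamma_p)_{ij} = gamma(|i - j|),
                       (r_p)_i = gamma(i),   i,j = 1..p.
Substitute the sample gammas (Toeplitz matrix and right-hand side of size 2):
  Gamma_p = [[3.5645, 1.06], [1.06, 3.5645]]
  r_p     = [1.06, 1.2153]
Written out:
  3.5645 phi_1 + 1.06 phi_2 = 1.06
  1.06 phi_1 + 3.5645 phi_2 = 1.2153
Solve by Cramer's rule:
  det = gamma(0)^2 - gamma(1)^2 = (3.5645)^2 - (1.06)^2 = 12.70566025 - 1.1236 = 11.58206025
  phi_hat_1 = [gamma(1) gamma(0) - gamma(1) gamma(2)] / det = [(1.06)(3.5645) - (1.06)(1.2153)] / 11.58206025 = 2.490152 / 11.58206025 = 0.215
  phi_hat_2 = [gamma(0) gamma(2) - gamma(1)^2] / det = [(3.5645)(1.2153) - (1.06)^2] / 11.58206025 = 3.20833685 / 11.58206025 = 0.277
So phi_hat = [0.2150, 0.2770].
Therefore phi_hat_2 = 0.2770.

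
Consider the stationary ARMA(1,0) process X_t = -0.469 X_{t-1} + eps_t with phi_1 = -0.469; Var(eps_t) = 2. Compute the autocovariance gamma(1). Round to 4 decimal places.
\gamma(1) = -1.2025

Multiply the model equation by X_{t-k} and take expectations. With theta_0 = psi_0 = 1 and psi_j the MA(infinity) weights, this gives
  gamma(k) - sum_i phi_i gamma(k-i) = c_k,
  c_k = sigma^2 * sum_{j=k..q} theta_j psi_{j-k}   (c_k = 0 for k > q),
using gamma(-m) = gamma(m).
Pure AR (q = 0): c_0 = sigma^2 = 2, c_k = 0 for k >= 1.
Equations for k = 0 and k = 1 (AR order 1):
  gamma(0) = phi_1 gamma(1) + c_0
  gamma(1) = phi_1 gamma(0) + c_1
Substituting the second into the first: gamma(0) (1 - phi_1^2) = c_0 + phi_1 c_1, so
  gamma(0) = c_0 / (1 - phi_1^2) = 2 / (1 - (-0.469)^2) = 2 / 0.780039 = 2.563974.
  gamma(1) = phi_1 gamma(0) = (-0.469)(2.563974) = -1.202504.
Therefore gamma(1) = -1.2025 (to 4 decimal places).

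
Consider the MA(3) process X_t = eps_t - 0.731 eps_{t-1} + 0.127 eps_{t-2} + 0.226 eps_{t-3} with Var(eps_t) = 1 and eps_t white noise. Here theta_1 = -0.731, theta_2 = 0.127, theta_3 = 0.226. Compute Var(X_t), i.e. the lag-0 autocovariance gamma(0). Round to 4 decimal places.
\gamma(0) = 1.6016

For an MA(q) process X_t = eps_t + sum_i theta_i eps_{t-i} with
Var(eps_t) = sigma^2, the variance is
  gamma(0) = sigma^2 * (1 + sum_i theta_i^2).
  sum_i theta_i^2 = (-0.731)^2 + (0.127)^2 + (0.226)^2 = 0.534361 + 0.016129 + 0.051076 = 0.601566.
  gamma(0) = 1 * (1 + 0.601566) = 1 * 1.601566 = 1.601566, which rounds to 1.6016.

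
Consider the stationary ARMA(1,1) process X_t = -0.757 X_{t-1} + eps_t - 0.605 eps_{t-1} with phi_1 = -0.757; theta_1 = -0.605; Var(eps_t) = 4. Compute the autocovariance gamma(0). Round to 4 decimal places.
\gamma(0) = 21.3795

Multiply the model equation by X_{t-k} and take expectations. With theta_0 = psi_0 = 1 and psi_j the MA(infinity) weights, this gives
  gamma(k) - sum_i phi_i gamma(k-i) = c_k,
  c_k = sigma^2 * sum_{j=k..q} theta_j psi_{j-k}   (c_k = 0 for k > q),
using gamma(-m) = gamma(m).
psi-weights needed (psi_j = theta_j + sum_i phi_i psi_{j-i}):
  psi_1 = theta_1 + phi_1 = -0.605 + (-0.757) = -1.362
Right-hand sides:
  c_0 = sigma^2 (1 + theta_1 psi_1) = 4 * (1 + (-0.605)(-1.362)) = 4 * 1.82401 = 7.29604
  c_1 = sigma^2 theta_1 = 4 * (-0.605) = -2.42
  c_2 = 0
Equations for k = 0 and k = 1 (AR order 1):
  gamma(0) = phi_1 gamma(1) + c_0
  gamma(1) = phi_1 gamma(0) + c_1
Substituting the second into the first: gamma(0) (1 - phi_1^2) = c_0 + phi_1 c_1, so
  gamma(0) = (c_0 + phi_1 c_1) / (1 - phi_1^2) = (7.29604 + (-0.757)(-2.42)) / (1 - (-0.757)^2) = 9.12798 / 0.426951 = 21.379456.
Therefore gamma(0) = 21.3795 (to 4 decimal places).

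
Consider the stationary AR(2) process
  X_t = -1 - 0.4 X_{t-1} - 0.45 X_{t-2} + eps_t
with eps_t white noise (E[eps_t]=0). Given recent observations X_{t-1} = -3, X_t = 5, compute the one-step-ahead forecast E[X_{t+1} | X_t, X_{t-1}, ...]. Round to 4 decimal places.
E[X_{t+1} \mid \mathcal F_t] = -1.6500

For an AR(p) model X_t = c + sum_i phi_i X_{t-i} + eps_t, the
one-step-ahead conditional mean is
  E[X_{t+1} | X_t, ...] = c + sum_i phi_i X_{t+1-i}.
Substitute known values:
  E[X_{t+1} | ...] = -1 + (-0.4) * (5) + (-0.45) * (-3)
                   = -1.6500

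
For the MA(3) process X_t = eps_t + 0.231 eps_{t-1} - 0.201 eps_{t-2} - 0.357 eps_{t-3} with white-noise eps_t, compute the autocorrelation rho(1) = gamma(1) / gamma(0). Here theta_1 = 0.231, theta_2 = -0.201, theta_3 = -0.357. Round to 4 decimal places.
\rho(1) = 0.2099

For an MA(q) process with theta_0 = 1, the autocovariance is
  gamma(k) = sigma^2 * sum_{i=0..q-k} theta_i * theta_{i+k},
and rho(k) = gamma(k) / gamma(0). Sigma^2 cancels.
  numerator   = (1)*(0.231) + (0.231)*(-0.201) + (-0.201)*(-0.357) = 0.256326.
  denominator = (1)^2 + (0.231)^2 + (-0.201)^2 + (-0.357)^2 = 1.221211.
  rho(1) = 0.256326 / 1.221211 = 0.2099.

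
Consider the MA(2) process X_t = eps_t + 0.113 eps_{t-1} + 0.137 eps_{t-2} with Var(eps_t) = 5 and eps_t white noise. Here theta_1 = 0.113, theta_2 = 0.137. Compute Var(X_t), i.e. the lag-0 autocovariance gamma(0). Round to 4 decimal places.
\gamma(0) = 5.1577

For an MA(q) process X_t = eps_t + sum_i theta_i eps_{t-i} with
Var(eps_t) = sigma^2, the variance is
  gamma(0) = sigma^2 * (1 + sum_i theta_i^2).
  sum_i theta_i^2 = (0.113)^2 + (0.137)^2 = 0.012769 + 0.018769 = 0.031538.
  gamma(0) = 5 * (1 + 0.031538) = 5 * 1.031538 = 5.15769, which rounds to 5.1577.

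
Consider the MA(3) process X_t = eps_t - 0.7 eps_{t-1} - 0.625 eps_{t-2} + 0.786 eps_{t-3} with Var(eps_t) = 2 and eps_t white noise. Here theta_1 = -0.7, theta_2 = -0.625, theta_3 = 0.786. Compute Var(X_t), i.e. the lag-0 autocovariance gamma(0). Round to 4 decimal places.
\gamma(0) = 4.9968

For an MA(q) process X_t = eps_t + sum_i theta_i eps_{t-i} with
Var(eps_t) = sigma^2, the variance is
  gamma(0) = sigma^2 * (1 + sum_i theta_i^2).
  sum_i theta_i^2 = (-0.7)^2 + (-0.625)^2 + (0.786)^2 = 0.49 + 0.390625 + 0.617796 = 1.498421.
  gamma(0) = 2 * (1 + 1.498421) = 2 * 2.498421 = 4.996842, which rounds to 4.9968.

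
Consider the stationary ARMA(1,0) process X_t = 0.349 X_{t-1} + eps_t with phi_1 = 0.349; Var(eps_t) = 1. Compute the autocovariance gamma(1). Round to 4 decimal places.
\gamma(1) = 0.3974

Multiply the model equation by X_{t-k} and take expectations. With theta_0 = psi_0 = 1 and psi_j the MA(infinity) weights, this gives
  gamma(k) - sum_i phi_i gamma(k-i) = c_k,
  c_k = sigma^2 * sum_{j=k..q} theta_j psi_{j-k}   (c_k = 0 for k > q),
using gamma(-m) = gamma(m).
Pure AR (q = 0): c_0 = sigma^2 = 1, c_k = 0 for k >= 1.
Equations for k = 0 and k = 1 (AR order 1):
  gamma(0) = phi_1 gamma(1) + c_0
  gamma(1) = phi_1 gamma(0) + c_1
Substituting the second into the first: gamma(0) (1 - phi_1^2) = c_0 + phi_1 c_1, so
  gamma(0) = c_0 / (1 - phi_1^2) = 1 / (1 - (0.349)^2) = 1 / 0.878199 = 1.138694.
  gamma(1) = phi_1 gamma(0) = (0.349)(1.138694) = 0.397404.
Therefore gamma(1) = 0.3974 (to 4 decimal places).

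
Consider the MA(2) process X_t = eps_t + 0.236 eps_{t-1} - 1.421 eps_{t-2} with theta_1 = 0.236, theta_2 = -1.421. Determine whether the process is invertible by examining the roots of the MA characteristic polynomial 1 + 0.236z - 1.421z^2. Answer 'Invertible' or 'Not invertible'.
\text{Not invertible}

The MA(q) characteristic polynomial is P(z) = 1 + 0.236z - 1.421z^2.
Invertibility requires all roots to lie outside the unit circle, i.e. |z| > 1 for every root.
Set 1 + (0.236) z + (-1.421) z^2 = 0, i.e. a z^2 + b z + c = 0 with a = -1.421, b = 0.236, c = 1.
Discriminant D = b^2 - 4ac = (0.236)^2 - 4*(-1.421)*1 = 0.055696 - (-5.684) = 5.739696.
D >= 0, so the roots are real: z = (-b +/- sqrt(D)) / (2a) = (-0.236 +/- 2.395766) / (-2.842).
  z_1 = (-0.236 + 2.395766) / (-2.842) = -0.7599,   |z_1| = 0.7599.
  z_2 = (-0.236 - 2.395766) / (-2.842) = 0.926,   |z_2| = 0.926.
Moduli of all roots: 0.7599, 0.9260.
All moduli strictly greater than 1? No.
Verdict: Not invertible.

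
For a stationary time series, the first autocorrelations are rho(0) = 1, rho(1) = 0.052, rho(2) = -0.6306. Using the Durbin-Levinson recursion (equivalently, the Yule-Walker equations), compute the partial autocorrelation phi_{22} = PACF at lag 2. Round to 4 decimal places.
\phi_{22} = -0.6350

The PACF at lag k is phi_{kk}, the last component of the solution
to the Yule-Walker system G_k phi = r_k where
  (G_k)_{ij} = rho(|i - j|), (r_k)_i = rho(i), i,j = 1..k.
Equivalently, Durbin-Levinson gives phi_{kk} iteratively:
  phi_{11} = rho(1)
  phi_{kk} = [rho(k) - sum_{j=1..k-1} phi_{k-1,j} rho(k-j)]
            / [1 - sum_{j=1..k-1} phi_{k-1,j} rho(j)],
  phi_{k,j} = phi_{k-1,j} - phi_{kk} phi_{k-1,k-j},  j = 1..k-1.
Step k = 1:
  phi_11 = rho(1) = 0.052.
Step k = 2:
  phi_22 = [rho(2) - phi_11 rho(1)] / [1 - phi_11 rho(1)] = [-0.6306 - (0.052)(0.052)] / [1 - (0.052)(0.052)]
         = -0.633304 / 0.997296 = -0.635.
Therefore phi_{22} = -0.6350.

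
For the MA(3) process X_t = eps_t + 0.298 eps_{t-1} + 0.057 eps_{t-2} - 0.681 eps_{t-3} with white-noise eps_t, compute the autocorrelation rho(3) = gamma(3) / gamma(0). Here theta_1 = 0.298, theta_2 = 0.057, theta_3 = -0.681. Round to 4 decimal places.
\rho(3) = -0.4377

For an MA(q) process with theta_0 = 1, the autocovariance is
  gamma(k) = sigma^2 * sum_{i=0..q-k} theta_i * theta_{i+k},
and rho(k) = gamma(k) / gamma(0). Sigma^2 cancels.
  numerator   = (1)*(-0.681) = -0.681.
  denominator = (1)^2 + (0.298)^2 + (0.057)^2 + (-0.681)^2 = 1.555814.
  rho(3) = -0.681 / 1.555814 = -0.4377.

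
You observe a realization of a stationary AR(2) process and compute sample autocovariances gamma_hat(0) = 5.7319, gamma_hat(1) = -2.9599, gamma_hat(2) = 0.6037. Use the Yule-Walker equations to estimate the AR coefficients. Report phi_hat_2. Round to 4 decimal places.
\hat\phi_{2} = -0.2200

The Yule-Walker equations for an AR(p) process read, in matrix form,
  Gamma_p phi = r_p,   with   (Gamma_p)_{ij} = gamma(|i - j|),
                       (r_p)_i = gamma(i),   i,j = 1..p.
Substitute the sample gammas (Toeplitz matrix and right-hand side of size 2):
  Gamma_p = [[5.7319, -2.9599], [-2.9599, 5.7319]]
  r_p     = [-2.9599, 0.6037]
Written out:
  5.7319 phi_1 - 2.9599 phi_2 = -2.9599
  -2.9599 phi_1 + 5.7319 phi_2 = 0.6037
Solve by Cramer's rule:
  det = gamma(0)^2 - gamma(1)^2 = (5.7319)^2 - (-2.9599)^2 = 32.85467761 - 8.76100801 = 24.0936696
  phi_hat_1 = [gamma(1) gamma(0) - gamma(1) gamma(2)] / det = [(-2.9599)(5.7319) - (-2.9599)(0.6037)] / 24.0936696 = -15.17895918 / 24.0936696 = -0.63
  phi_hat_2 = [gamma(0) gamma(2) - gamma(1)^2] / det = [(5.7319)(0.6037) - (-2.9599)^2] / 24.0936696 = -5.30065998 / 24.0936696 = -0.22
So phi_hat = [-0.6300, -0.2200].
Therefore phi_hat_2 = -0.2200.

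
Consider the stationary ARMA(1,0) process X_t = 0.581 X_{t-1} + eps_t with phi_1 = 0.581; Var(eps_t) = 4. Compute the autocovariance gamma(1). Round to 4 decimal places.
\gamma(1) = 3.5082

Multiply the model equation by X_{t-k} and take expectations. With theta_0 = psi_0 = 1 and psi_j the MA(infinity) weights, this gives
  gamma(k) - sum_i phi_i gamma(k-i) = c_k,
  c_k = sigma^2 * sum_{j=k..q} theta_j psi_{j-k}   (c_k = 0 for k > q),
using gamma(-m) = gamma(m).
Pure AR (q = 0): c_0 = sigma^2 = 4, c_k = 0 for k >= 1.
Equations for k = 0 and k = 1 (AR order 1):
  gamma(0) = phi_1 gamma(1) + c_0
  gamma(1) = phi_1 gamma(0) + c_1
Substituting the second into the first: gamma(0) (1 - phi_1^2) = c_0 + phi_1 c_1, so
  gamma(0) = c_0 / (1 - phi_1^2) = 4 / (1 - (0.581)^2) = 4 / 0.662439 = 6.038292.
  gamma(1) = phi_1 gamma(0) = (0.581)(6.038292) = 3.508248.
Therefore gamma(1) = 3.5082 (to 4 decimal places).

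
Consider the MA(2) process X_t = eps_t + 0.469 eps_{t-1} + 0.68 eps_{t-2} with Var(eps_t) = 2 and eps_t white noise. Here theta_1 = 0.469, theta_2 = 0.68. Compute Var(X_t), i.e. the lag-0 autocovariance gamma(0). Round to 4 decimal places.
\gamma(0) = 3.3647

For an MA(q) process X_t = eps_t + sum_i theta_i eps_{t-i} with
Var(eps_t) = sigma^2, the variance is
  gamma(0) = sigma^2 * (1 + sum_i theta_i^2).
  sum_i theta_i^2 = (0.469)^2 + (0.68)^2 = 0.219961 + 0.4624 = 0.682361.
  gamma(0) = 2 * (1 + 0.682361) = 2 * 1.682361 = 3.364722, which rounds to 3.3647.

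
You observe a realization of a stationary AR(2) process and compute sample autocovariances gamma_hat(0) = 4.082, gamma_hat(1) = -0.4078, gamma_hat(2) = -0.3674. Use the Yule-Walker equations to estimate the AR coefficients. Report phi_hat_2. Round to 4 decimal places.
\hat\phi_{2} = -0.1010

The Yule-Walker equations for an AR(p) process read, in matrix form,
  Gamma_p phi = r_p,   with   (Gamma_p)_{ij} = gamma(|i - j|),
                       (r_p)_i = gamma(i),   i,j = 1..p.
Substitute the sample gammas (Toeplitz matrix and right-hand side of size 2):
  Gamma_p = [[4.082, -0.4078], [-0.4078, 4.082]]
  r_p     = [-0.4078, -0.3674]
Written out:
  4.082 phi_1 - 0.4078 phi_2 = -0.4078
  -0.4078 phi_1 + 4.082 phi_2 = -0.3674
Solve by Cramer's rule:
  det = gamma(0)^2 - gamma(1)^2 = (4.082)^2 - (-0.4078)^2 = 16.662724 - 0.16630084 = 16.49642316
  phi_hat_1 = [gamma(1) gamma(0) - gamma(1) gamma(2)] / det = [(-0.4078)(4.082) - (-0.4078)(-0.3674)] / 16.49642316 = -1.81446532 / 16.49642316 = -0.11
  phi_hat_2 = [gamma(0) gamma(2) - gamma(1)^2] / det = [(4.082)(-0.3674) - (-0.4078)^2] / 16.49642316 = -1.66602764 / 16.49642316 = -0.101
So phi_hat = [-0.1100, -0.1010].
Therefore phi_hat_2 = -0.1010.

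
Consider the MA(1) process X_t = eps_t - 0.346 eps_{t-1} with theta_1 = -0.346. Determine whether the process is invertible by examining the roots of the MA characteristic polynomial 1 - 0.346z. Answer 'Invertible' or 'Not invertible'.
\text{Invertible}

The MA(q) characteristic polynomial is P(z) = 1 - 0.346z.
Invertibility requires all roots to lie outside the unit circle, i.e. |z| > 1 for every root.
This is linear in z: 1 + (-0.346) z = 0  =>  z = -1/(-0.346) = 2.890173,  |z| = 2.890173.
Moduli of all roots: 2.8902.
All moduli strictly greater than 1? Yes.
Verdict: Invertible.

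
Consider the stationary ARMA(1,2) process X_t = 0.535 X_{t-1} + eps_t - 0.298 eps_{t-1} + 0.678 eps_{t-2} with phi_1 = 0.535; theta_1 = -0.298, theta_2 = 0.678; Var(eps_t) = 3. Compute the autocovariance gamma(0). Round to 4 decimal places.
\gamma(0) = 5.8908

Multiply the model equation by X_{t-k} and take expectations. With theta_0 = psi_0 = 1 and psi_j the MA(infinity) weights, this gives
  gamma(k) - sum_i phi_i gamma(k-i) = c_k,
  c_k = sigma^2 * sum_{j=k..q} theta_j psi_{j-k}   (c_k = 0 for k > q),
using gamma(-m) = gamma(m).
psi-weights needed (psi_j = theta_j + sum_i phi_i psi_{j-i}):
  psi_1 = theta_1 + phi_1 = -0.298 + (0.535) = 0.237
  psi_2 = theta_2 + phi_1 psi_1 = 0.678 + (0.535)(0.237) = 0.804795
Right-hand sides:
  c_0 = sigma^2 (1 + theta_1 psi_1 + theta_2 psi_2) = 3 * (1 + (-0.298)(0.237) + (0.678)(0.804795)) = 3 * 1.475025 = 4.425075
  c_1 = sigma^2 (theta_1 + theta_2 psi_1) = 3 * (-0.298 + (0.678)(0.237)) = -0.411942
  c_2 = sigma^2 theta_2 = 3 * (0.678) = 2.034
Equations for k = 0 and k = 1 (AR order 1):
  gamma(0) = phi_1 gamma(1) + c_0
  gamma(1) = phi_1 gamma(0) + c_1
Substituting the second into the first: gamma(0) (1 - phi_1^2) = c_0 + phi_1 c_1, so
  gamma(0) = (c_0 + phi_1 c_1) / (1 - phi_1^2) = (4.425075 + (0.535)(-0.411942)) / (1 - (0.535)^2) = 4.204686 / 0.713775 = 5.890772.
Therefore gamma(0) = 5.8908 (to 4 decimal places).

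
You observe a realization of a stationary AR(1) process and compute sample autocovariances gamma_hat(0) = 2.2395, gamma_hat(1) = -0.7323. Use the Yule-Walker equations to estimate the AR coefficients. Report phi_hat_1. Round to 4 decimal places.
\hat\phi_{1} = -0.3270

The Yule-Walker equations for an AR(p) process read, in matrix form,
  Gamma_p phi = r_p,   with   (Gamma_p)_{ij} = gamma(|i - j|),
                       (r_p)_i = gamma(i),   i,j = 1..p.
Substitute the sample gammas (Toeplitz matrix and right-hand side of size 1):
  Gamma_p = [[2.2395]]
  r_p     = [-0.7323]
With p = 1 this is the single equation gamma(0) phi_1 = gamma(1):
  phi_hat_1 = gamma(1) / gamma(0) = -0.7323 / 2.2395 = -0.3270.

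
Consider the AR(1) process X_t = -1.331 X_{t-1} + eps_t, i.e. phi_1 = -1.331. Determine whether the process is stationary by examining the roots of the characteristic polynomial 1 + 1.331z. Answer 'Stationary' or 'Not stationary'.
\text{Not stationary}

The AR(p) characteristic polynomial is P(z) = 1 + 1.331z.
Stationarity requires all roots to lie outside the unit circle, i.e. |z| > 1 for every root.
This is linear in z: 1 + (1.331) z = 0  =>  z = -1/(1.331) = -0.751315,  |z| = 0.751315.
Moduli of all roots: 0.7513.
All moduli strictly greater than 1? No.
Verdict: Not stationary.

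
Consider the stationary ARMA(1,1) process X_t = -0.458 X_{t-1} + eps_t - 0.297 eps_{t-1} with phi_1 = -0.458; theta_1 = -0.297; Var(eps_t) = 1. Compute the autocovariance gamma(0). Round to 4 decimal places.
\gamma(0) = 1.7213

Multiply the model equation by X_{t-k} and take expectations. With theta_0 = psi_0 = 1 and psi_j the MA(infinity) weights, this gives
  gamma(k) - sum_i phi_i gamma(k-i) = c_k,
  c_k = sigma^2 * sum_{j=k..q} theta_j psi_{j-k}   (c_k = 0 for k > q),
using gamma(-m) = gamma(m).
psi-weights needed (psi_j = theta_j + sum_i phi_i psi_{j-i}):
  psi_1 = theta_1 + phi_1 = -0.297 + (-0.458) = -0.755
Right-hand sides:
  c_0 = sigma^2 (1 + theta_1 psi_1) = 1 * (1 + (-0.297)(-0.755)) = 1 * 1.224235 = 1.224235
  c_1 = sigma^2 theta_1 = 1 * (-0.297) = -0.297
  c_2 = 0
Equations for k = 0 and k = 1 (AR order 1):
  gamma(0) = phi_1 gamma(1) + c_0
  gamma(1) = phi_1 gamma(0) + c_1
Substituting the second into the first: gamma(0) (1 - phi_1^2) = c_0 + phi_1 c_1, so
  gamma(0) = (c_0 + phi_1 c_1) / (1 - phi_1^2) = (1.224235 + (-0.458)(-0.297)) / (1 - (-0.458)^2) = 1.360261 / 0.790236 = 1.721335.
Therefore gamma(0) = 1.7213 (to 4 decimal places).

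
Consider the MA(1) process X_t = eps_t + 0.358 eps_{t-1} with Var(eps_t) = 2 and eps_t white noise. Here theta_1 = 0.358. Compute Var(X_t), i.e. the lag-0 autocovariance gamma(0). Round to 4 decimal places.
\gamma(0) = 2.2563

For an MA(q) process X_t = eps_t + sum_i theta_i eps_{t-i} with
Var(eps_t) = sigma^2, the variance is
  gamma(0) = sigma^2 * (1 + sum_i theta_i^2).
  sum_i theta_i^2 = (0.358)^2 = 0.128164.
  gamma(0) = 2 * (1 + 0.128164) = 2 * 1.128164 = 2.256328, which rounds to 2.2563.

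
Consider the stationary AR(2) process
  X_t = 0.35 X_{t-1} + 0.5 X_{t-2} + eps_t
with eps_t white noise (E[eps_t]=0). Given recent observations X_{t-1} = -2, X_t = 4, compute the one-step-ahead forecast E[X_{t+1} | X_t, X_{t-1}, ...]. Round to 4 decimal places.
E[X_{t+1} \mid \mathcal F_t] = 0.4000

For an AR(p) model X_t = c + sum_i phi_i X_{t-i} + eps_t, the
one-step-ahead conditional mean is
  E[X_{t+1} | X_t, ...] = c + sum_i phi_i X_{t+1-i}.
Substitute known values:
  E[X_{t+1} | ...] = (0.35) * (4) + (0.5) * (-2)
                   = 0.4000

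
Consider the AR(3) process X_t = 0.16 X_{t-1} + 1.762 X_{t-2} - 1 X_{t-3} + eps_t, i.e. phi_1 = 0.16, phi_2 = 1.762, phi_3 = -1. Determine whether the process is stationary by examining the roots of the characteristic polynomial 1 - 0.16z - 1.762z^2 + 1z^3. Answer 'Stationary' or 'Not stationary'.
\text{Not stationary}

The AR(p) characteristic polynomial is P(z) = 1 - 0.16z - 1.762z^2 + 1z^3.
Stationarity requires all roots to lie outside the unit circle, i.e. |z| > 1 for every root.
Degree 3: look for a simple real root z0 first, then factor out (1 - z/z0) and solve the remaining quadratic.
Testing z0 = 1.25: P(1.25) = 1 + (-0.16)(1.25) + (-1.762)(1.25)^2 + (1)(1.25)^3
  = 1 + (-0.2) + (-2.753125) + (1.953125) = 0.  So z_0 = 1.25 is a root, |z_0| = 1.25.
Divide out the factor (1 - 0.8 z) = (1 - z/z0) (since 1/z0 = 0.8):
  P(z) = (1 - 0.8 z)(1 + (0.64) z + (-1.25) z^2)
  [check: z-coef 0.64 - (0.8) = -0.16; z^2-coef -1.25 - (0.8)(0.64) = -1.762; z^3-coef -(0.8)(-1.25) = 1.]
Remaining roots from the quadratic factor 1 + (0.64) z + (-1.25) z^2:
  Set 1 + (0.64) z + (-1.25) z^2 = 0, i.e. a z^2 + b z + c = 0 with a = -1.25, b = 0.64, c = 1.
  Discriminant D = b^2 - 4ac = (0.64)^2 - 4*(-1.25)*1 = 0.4096 - (-5) = 5.4096.
  D >= 0, so the roots are real: z = (-b +/- sqrt(D)) / (2a) = (-0.64 +/- 2.325855) / (-2.5).
    z_1 = (-0.64 + 2.325855) / (-2.5) = -0.6743,   |z_1| = 0.6743.
    z_2 = (-0.64 - 2.325855) / (-2.5) = 1.1863,   |z_2| = 1.1863.
Moduli of all roots: 1.2500, 0.6743, 1.1863.
All moduli strictly greater than 1? No.
Verdict: Not stationary.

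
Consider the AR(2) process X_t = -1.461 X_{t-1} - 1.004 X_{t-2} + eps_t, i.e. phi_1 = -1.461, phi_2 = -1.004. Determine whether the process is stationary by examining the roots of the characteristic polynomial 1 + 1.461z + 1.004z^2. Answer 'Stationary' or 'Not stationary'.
\text{Not stationary}

The AR(p) characteristic polynomial is P(z) = 1 + 1.461z + 1.004z^2.
Stationarity requires all roots to lie outside the unit circle, i.e. |z| > 1 for every root.
Set 1 + (1.461) z + (1.004) z^2 = 0, i.e. a z^2 + b z + c = 0 with a = 1.004, b = 1.461, c = 1.
Discriminant D = b^2 - 4ac = (1.461)^2 - 4*(1.004)*1 = 2.134521 - (4.016) = -1.881479.
D < 0, so the roots are the complex-conjugate pair z = (-b +/- i sqrt(-D)) / (2a) = -0.7276 +/- 0.6831i.
For a conjugate pair |z|^2 = z * conj(z) = (product of roots) = c/a = 1/(1.004) = 0.996016, so |z| = sqrt(0.996016) = 0.998 for both roots.
Moduli of all roots: 0.9980, 0.9980.
All moduli strictly greater than 1? No.
Verdict: Not stationary.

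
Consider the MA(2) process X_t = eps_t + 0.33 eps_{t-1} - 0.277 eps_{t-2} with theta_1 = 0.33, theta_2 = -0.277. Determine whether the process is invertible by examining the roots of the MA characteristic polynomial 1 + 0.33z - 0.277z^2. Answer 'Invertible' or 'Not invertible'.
\text{Invertible}

The MA(q) characteristic polynomial is P(z) = 1 + 0.33z - 0.277z^2.
Invertibility requires all roots to lie outside the unit circle, i.e. |z| > 1 for every root.
Set 1 + (0.33) z + (-0.277) z^2 = 0, i.e. a z^2 + b z + c = 0 with a = -0.277, b = 0.33, c = 1.
Discriminant D = b^2 - 4ac = (0.33)^2 - 4*(-0.277)*1 = 0.1089 - (-1.108) = 1.2169.
D >= 0, so the roots are real: z = (-b +/- sqrt(D)) / (2a) = (-0.33 +/- 1.103132) / (-0.554).
  z_1 = (-0.33 + 1.103132) / (-0.554) = -1.3955,   |z_1| = 1.3955.
  z_2 = (-0.33 - 1.103132) / (-0.554) = 2.5869,   |z_2| = 2.5869.
Moduli of all roots: 1.3955, 2.5869.
All moduli strictly greater than 1? Yes.
Verdict: Invertible.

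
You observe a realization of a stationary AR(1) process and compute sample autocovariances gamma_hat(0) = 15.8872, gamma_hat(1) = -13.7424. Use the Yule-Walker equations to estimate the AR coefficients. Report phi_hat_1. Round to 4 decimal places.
\hat\phi_{1} = -0.8650

The Yule-Walker equations for an AR(p) process read, in matrix form,
  Gamma_p phi = r_p,   with   (Gamma_p)_{ij} = gamma(|i - j|),
                       (r_p)_i = gamma(i),   i,j = 1..p.
Substitute the sample gammas (Toeplitz matrix and right-hand side of size 1):
  Gamma_p = [[15.8872]]
  r_p     = [-13.7424]
With p = 1 this is the single equation gamma(0) phi_1 = gamma(1):
  phi_hat_1 = gamma(1) / gamma(0) = -13.7424 / 15.8872 = -0.8650.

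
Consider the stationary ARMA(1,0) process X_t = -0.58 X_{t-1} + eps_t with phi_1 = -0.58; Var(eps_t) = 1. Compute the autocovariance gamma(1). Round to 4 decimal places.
\gamma(1) = -0.8740

Multiply the model equation by X_{t-k} and take expectations. With theta_0 = psi_0 = 1 and psi_j the MA(infinity) weights, this gives
  gamma(k) - sum_i phi_i gamma(k-i) = c_k,
  c_k = sigma^2 * sum_{j=k..q} theta_j psi_{j-k}   (c_k = 0 for k > q),
using gamma(-m) = gamma(m).
Pure AR (q = 0): c_0 = sigma^2 = 1, c_k = 0 for k >= 1.
Equations for k = 0 and k = 1 (AR order 1):
  gamma(0) = phi_1 gamma(1) + c_0
  gamma(1) = phi_1 gamma(0) + c_1
Substituting the second into the first: gamma(0) (1 - phi_1^2) = c_0 + phi_1 c_1, so
  gamma(0) = c_0 / (1 - phi_1^2) = 1 / (1 - (-0.58)^2) = 1 / 0.6636 = 1.506932.
  gamma(1) = phi_1 gamma(0) = (-0.58)(1.506932) = -0.87402.
Therefore gamma(1) = -0.8740 (to 4 decimal places).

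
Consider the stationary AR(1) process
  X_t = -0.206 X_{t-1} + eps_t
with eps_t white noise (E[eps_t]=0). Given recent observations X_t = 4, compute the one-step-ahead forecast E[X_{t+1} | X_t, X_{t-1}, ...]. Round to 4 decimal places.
E[X_{t+1} \mid \mathcal F_t] = -0.8240

For an AR(p) model X_t = c + sum_i phi_i X_{t-i} + eps_t, the
one-step-ahead conditional mean is
  E[X_{t+1} | X_t, ...] = c + sum_i phi_i X_{t+1-i}.
Substitute known values:
  E[X_{t+1} | ...] = (-0.206) * (4)
                   = -0.8240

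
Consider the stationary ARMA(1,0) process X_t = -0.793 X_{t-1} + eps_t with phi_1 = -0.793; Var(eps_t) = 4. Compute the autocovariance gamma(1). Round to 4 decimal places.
\gamma(1) = -8.5464

Multiply the model equation by X_{t-k} and take expectations. With theta_0 = psi_0 = 1 and psi_j the MA(infinity) weights, this gives
  gamma(k) - sum_i phi_i gamma(k-i) = c_k,
  c_k = sigma^2 * sum_{j=k..q} theta_j psi_{j-k}   (c_k = 0 for k > q),
using gamma(-m) = gamma(m).
Pure AR (q = 0): c_0 = sigma^2 = 4, c_k = 0 for k >= 1.
Equations for k = 0 and k = 1 (AR order 1):
  gamma(0) = phi_1 gamma(1) + c_0
  gamma(1) = phi_1 gamma(0) + c_1
Substituting the second into the first: gamma(0) (1 - phi_1^2) = c_0 + phi_1 c_1, so
  gamma(0) = c_0 / (1 - phi_1^2) = 4 / (1 - (-0.793)^2) = 4 / 0.371151 = 10.777285.
  gamma(1) = phi_1 gamma(0) = (-0.793)(10.777285) = -8.546387.
Therefore gamma(1) = -8.5464 (to 4 decimal places).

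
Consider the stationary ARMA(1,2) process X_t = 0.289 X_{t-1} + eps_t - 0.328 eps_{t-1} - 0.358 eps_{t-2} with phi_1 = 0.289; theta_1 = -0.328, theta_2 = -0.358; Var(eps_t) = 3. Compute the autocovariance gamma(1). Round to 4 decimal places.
\gamma(1) = 0.0552

Multiply the model equation by X_{t-k} and take expectations. With theta_0 = psi_0 = 1 and psi_j the MA(infinity) weights, this gives
  gamma(k) - sum_i phi_i gamma(k-i) = c_k,
  c_k = sigma^2 * sum_{j=k..q} theta_j psi_{j-k}   (c_k = 0 for k > q),
using gamma(-m) = gamma(m).
psi-weights needed (psi_j = theta_j + sum_i phi_i psi_{j-i}):
  psi_1 = theta_1 + phi_1 = -0.328 + (0.289) = -0.039
  psi_2 = theta_2 + phi_1 psi_1 = -0.358 + (0.289)(-0.039) = -0.369271
Right-hand sides:
  c_0 = sigma^2 (1 + theta_1 psi_1 + theta_2 psi_2) = 3 * (1 + (-0.328)(-0.039) + (-0.358)(-0.369271)) = 3 * 1.144991 = 3.434973
  c_1 = sigma^2 (theta_1 + theta_2 psi_1) = 3 * (-0.328 + (-0.358)(-0.039)) = -0.942114
  c_2 = sigma^2 theta_2 = 3 * (-0.358) = -1.074
Equations for k = 0 and k = 1 (AR order 1):
  gamma(0) = phi_1 gamma(1) + c_0
  gamma(1) = phi_1 gamma(0) + c_1
Substituting the second into the first: gamma(0) (1 - phi_1^2) = c_0 + phi_1 c_1, so
  gamma(0) = (c_0 + phi_1 c_1) / (1 - phi_1^2) = (3.434973 + (0.289)(-0.942114)) / (1 - (0.289)^2) = 3.162702 / 0.916479 = 3.450927.
  gamma(1) = phi_1 gamma(0) + c_1 = (0.289)(3.450927) + (-0.942114) = 0.055204.
Therefore gamma(1) = 0.0552 (to 4 decimal places).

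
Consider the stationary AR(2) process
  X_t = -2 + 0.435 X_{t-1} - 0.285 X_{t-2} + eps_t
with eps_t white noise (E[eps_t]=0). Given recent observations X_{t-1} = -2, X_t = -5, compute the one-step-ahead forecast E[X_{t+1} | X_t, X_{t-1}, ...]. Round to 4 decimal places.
E[X_{t+1} \mid \mathcal F_t] = -3.6050

For an AR(p) model X_t = c + sum_i phi_i X_{t-i} + eps_t, the
one-step-ahead conditional mean is
  E[X_{t+1} | X_t, ...] = c + sum_i phi_i X_{t+1-i}.
Substitute known values:
  E[X_{t+1} | ...] = -2 + (0.435) * (-5) + (-0.285) * (-2)
                   = -3.6050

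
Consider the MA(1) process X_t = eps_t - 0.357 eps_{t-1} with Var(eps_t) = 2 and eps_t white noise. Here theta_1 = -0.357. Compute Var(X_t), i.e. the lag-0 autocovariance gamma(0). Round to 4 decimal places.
\gamma(0) = 2.2549

For an MA(q) process X_t = eps_t + sum_i theta_i eps_{t-i} with
Var(eps_t) = sigma^2, the variance is
  gamma(0) = sigma^2 * (1 + sum_i theta_i^2).
  sum_i theta_i^2 = (-0.357)^2 = 0.127449.
  gamma(0) = 2 * (1 + 0.127449) = 2 * 1.127449 = 2.254898, which rounds to 2.2549.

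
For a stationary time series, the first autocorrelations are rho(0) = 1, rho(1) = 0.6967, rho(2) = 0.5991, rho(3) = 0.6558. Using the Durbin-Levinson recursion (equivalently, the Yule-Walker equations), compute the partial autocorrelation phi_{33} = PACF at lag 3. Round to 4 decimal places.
\phi_{33} = 0.3610

The PACF at lag k is phi_{kk}, the last component of the solution
to the Yule-Walker system G_k phi = r_k where
  (G_k)_{ij} = rho(|i - j|), (r_k)_i = rho(i), i,j = 1..k.
Equivalently, Durbin-Levinson gives phi_{kk} iteratively:
  phi_{11} = rho(1)
  phi_{kk} = [rho(k) - sum_{j=1..k-1} phi_{k-1,j} rho(k-j)]
            / [1 - sum_{j=1..k-1} phi_{k-1,j} rho(j)],
  phi_{k,j} = phi_{k-1,j} - phi_{kk} phi_{k-1,k-j},  j = 1..k-1.
Step k = 1:
  phi_11 = rho(1) = 0.6967.
Step k = 2:
  phi_22 = [rho(2) - phi_11 rho(1)] / [1 - phi_11 rho(1)] = [0.5991 - (0.6967)(0.6967)] / [1 - (0.6967)(0.6967)]
         = 0.11370911 / 0.51460911 = 0.220962.
  Update: phi_21 = phi_11 - phi_22 phi_11 = 0.6967 - (0.220962)(0.6967) = 0.542756.
Step k = 3:
  phi_33 = [rho(3) - phi_21 rho(2) - phi_22 rho(1)] / [1 - phi_21 rho(1) - phi_22 rho(2)]
    numerator   = 0.6558 - (0.542756)(0.5991) - (0.220962)(0.6967) = 0.17669076
    denominator = 1 - (0.542756)(0.6967) - (0.220962)(0.5991) = 0.48948371
  phi_33 = 0.17669076 / 0.48948371 = 0.361.
Therefore phi_{33} = 0.3610.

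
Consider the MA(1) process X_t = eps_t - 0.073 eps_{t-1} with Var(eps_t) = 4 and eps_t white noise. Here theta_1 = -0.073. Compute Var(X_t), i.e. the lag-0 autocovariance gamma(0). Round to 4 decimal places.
\gamma(0) = 4.0213

For an MA(q) process X_t = eps_t + sum_i theta_i eps_{t-i} with
Var(eps_t) = sigma^2, the variance is
  gamma(0) = sigma^2 * (1 + sum_i theta_i^2).
  sum_i theta_i^2 = (-0.073)^2 = 0.005329.
  gamma(0) = 4 * (1 + 0.005329) = 4 * 1.005329 = 4.021316, which rounds to 4.0213.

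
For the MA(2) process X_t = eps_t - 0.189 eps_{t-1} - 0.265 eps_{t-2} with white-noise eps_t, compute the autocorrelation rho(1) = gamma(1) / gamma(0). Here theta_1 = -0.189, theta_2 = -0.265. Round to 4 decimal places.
\rho(1) = -0.1256

For an MA(q) process with theta_0 = 1, the autocovariance is
  gamma(k) = sigma^2 * sum_{i=0..q-k} theta_i * theta_{i+k},
and rho(k) = gamma(k) / gamma(0). Sigma^2 cancels.
  numerator   = (1)*(-0.189) + (-0.189)*(-0.265) = -0.138915.
  denominator = (1)^2 + (-0.189)^2 + (-0.265)^2 = 1.105946.
  rho(1) = -0.138915 / 1.105946 = -0.1256.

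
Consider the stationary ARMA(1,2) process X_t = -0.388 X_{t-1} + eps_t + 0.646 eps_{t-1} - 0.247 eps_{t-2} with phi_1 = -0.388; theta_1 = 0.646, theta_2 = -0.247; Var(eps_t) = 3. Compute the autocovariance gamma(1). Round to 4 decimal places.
\gamma(1) = 0.3402

Multiply the model equation by X_{t-k} and take expectations. With theta_0 = psi_0 = 1 and psi_j the MA(infinity) weights, this gives
  gamma(k) - sum_i phi_i gamma(k-i) = c_k,
  c_k = sigma^2 * sum_{j=k..q} theta_j psi_{j-k}   (c_k = 0 for k > q),
using gamma(-m) = gamma(m).
psi-weights needed (psi_j = theta_j + sum_i phi_i psi_{j-i}):
  psi_1 = theta_1 + phi_1 = 0.646 + (-0.388) = 0.258
  psi_2 = theta_2 + phi_1 psi_1 = -0.247 + (-0.388)(0.258) = -0.347104
Right-hand sides:
  c_0 = sigma^2 (1 + theta_1 psi_1 + theta_2 psi_2) = 3 * (1 + (0.646)(0.258) + (-0.247)(-0.347104)) = 3 * 1.252403 = 3.757208
  c_1 = sigma^2 (theta_1 + theta_2 psi_1) = 3 * (0.646 + (-0.247)(0.258)) = 1.746822
  c_2 = sigma^2 theta_2 = 3 * (-0.247) = -0.741
Equations for k = 0 and k = 1 (AR order 1):
  gamma(0) = phi_1 gamma(1) + c_0
  gamma(1) = phi_1 gamma(0) + c_1
Substituting the second into the first: gamma(0) (1 - phi_1^2) = c_0 + phi_1 c_1, so
  gamma(0) = (c_0 + phi_1 c_1) / (1 - phi_1^2) = (3.757208 + (-0.388)(1.746822)) / (1 - (-0.388)^2) = 3.079441 / 0.849456 = 3.625192.
  gamma(1) = phi_1 gamma(0) + c_1 = (-0.388)(3.625192) + (1.746822) = 0.340247.
Therefore gamma(1) = 0.3402 (to 4 decimal places).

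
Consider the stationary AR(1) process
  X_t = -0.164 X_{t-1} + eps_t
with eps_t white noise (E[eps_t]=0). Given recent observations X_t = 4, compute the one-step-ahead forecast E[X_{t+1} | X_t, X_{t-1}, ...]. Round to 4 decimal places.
E[X_{t+1} \mid \mathcal F_t] = -0.6560

For an AR(p) model X_t = c + sum_i phi_i X_{t-i} + eps_t, the
one-step-ahead conditional mean is
  E[X_{t+1} | X_t, ...] = c + sum_i phi_i X_{t+1-i}.
Substitute known values:
  E[X_{t+1} | ...] = (-0.164) * (4)
                   = -0.6560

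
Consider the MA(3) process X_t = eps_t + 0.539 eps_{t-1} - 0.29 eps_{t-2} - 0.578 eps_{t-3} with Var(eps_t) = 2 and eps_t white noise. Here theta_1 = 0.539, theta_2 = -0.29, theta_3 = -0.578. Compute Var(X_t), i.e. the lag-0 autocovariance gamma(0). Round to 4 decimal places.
\gamma(0) = 3.4174

For an MA(q) process X_t = eps_t + sum_i theta_i eps_{t-i} with
Var(eps_t) = sigma^2, the variance is
  gamma(0) = sigma^2 * (1 + sum_i theta_i^2).
  sum_i theta_i^2 = (0.539)^2 + (-0.29)^2 + (-0.578)^2 = 0.290521 + 0.0841 + 0.334084 = 0.708705.
  gamma(0) = 2 * (1 + 0.708705) = 2 * 1.708705 = 3.41741, which rounds to 3.4174.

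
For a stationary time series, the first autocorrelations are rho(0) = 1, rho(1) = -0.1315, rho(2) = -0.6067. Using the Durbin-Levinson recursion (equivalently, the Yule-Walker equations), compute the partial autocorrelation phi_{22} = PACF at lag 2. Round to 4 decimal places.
\phi_{22} = -0.6350

The PACF at lag k is phi_{kk}, the last component of the solution
to the Yule-Walker system G_k phi = r_k where
  (G_k)_{ij} = rho(|i - j|), (r_k)_i = rho(i), i,j = 1..k.
Equivalently, Durbin-Levinson gives phi_{kk} iteratively:
  phi_{11} = rho(1)
  phi_{kk} = [rho(k) - sum_{j=1..k-1} phi_{k-1,j} rho(k-j)]
            / [1 - sum_{j=1..k-1} phi_{k-1,j} rho(j)],
  phi_{k,j} = phi_{k-1,j} - phi_{kk} phi_{k-1,k-j},  j = 1..k-1.
Step k = 1:
  phi_11 = rho(1) = -0.1315.
Step k = 2:
  phi_22 = [rho(2) - phi_11 rho(1)] / [1 - phi_11 rho(1)] = [-0.6067 - (-0.1315)(-0.1315)] / [1 - (-0.1315)(-0.1315)]
         = -0.62399225 / 0.98270775 = -0.635.
Therefore phi_{22} = -0.6350.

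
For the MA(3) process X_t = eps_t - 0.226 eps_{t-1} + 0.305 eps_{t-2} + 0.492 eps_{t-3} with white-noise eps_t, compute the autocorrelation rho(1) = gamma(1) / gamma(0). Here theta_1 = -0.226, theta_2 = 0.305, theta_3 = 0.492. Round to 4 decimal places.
\rho(1) = -0.1045

For an MA(q) process with theta_0 = 1, the autocovariance is
  gamma(k) = sigma^2 * sum_{i=0..q-k} theta_i * theta_{i+k},
and rho(k) = gamma(k) / gamma(0). Sigma^2 cancels.
  numerator   = (1)*(-0.226) + (-0.226)*(0.305) + (0.305)*(0.492) = -0.14487.
  denominator = (1)^2 + (-0.226)^2 + (0.305)^2 + (0.492)^2 = 1.386165.
  rho(1) = -0.14487 / 1.386165 = -0.1045.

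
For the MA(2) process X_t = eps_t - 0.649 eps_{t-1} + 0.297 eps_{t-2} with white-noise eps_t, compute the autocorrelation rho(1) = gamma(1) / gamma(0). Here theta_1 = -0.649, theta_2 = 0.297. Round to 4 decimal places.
\rho(1) = -0.5577

For an MA(q) process with theta_0 = 1, the autocovariance is
  gamma(k) = sigma^2 * sum_{i=0..q-k} theta_i * theta_{i+k},
and rho(k) = gamma(k) / gamma(0). Sigma^2 cancels.
  numerator   = (1)*(-0.649) + (-0.649)*(0.297) = -0.841753.
  denominator = (1)^2 + (-0.649)^2 + (0.297)^2 = 1.50941.
  rho(1) = -0.841753 / 1.50941 = -0.5577.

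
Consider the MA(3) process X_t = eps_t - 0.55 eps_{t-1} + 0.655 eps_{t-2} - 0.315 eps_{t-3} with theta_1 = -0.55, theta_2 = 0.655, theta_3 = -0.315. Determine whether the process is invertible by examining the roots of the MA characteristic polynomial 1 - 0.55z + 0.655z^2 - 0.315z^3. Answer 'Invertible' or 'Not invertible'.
\text{Invertible}

The MA(q) characteristic polynomial is P(z) = 1 - 0.55z + 0.655z^2 - 0.315z^3.
Invertibility requires all roots to lie outside the unit circle, i.e. |z| > 1 for every root.
Degree 3: look for a simple real root z0 first, then factor out (1 - z/z0) and solve the remaining quadratic.
Testing z0 = 2: P(2) = 1 + (-0.55)(2) + (0.655)(2)^2 + (-0.315)(2)^3
  = 1 + (-1.1) + (2.62) + (-2.52) = 0.  So z_0 = 2 is a root, |z_0| = 2.
Divide out the factor (1 - 0.5 z) = (1 - z/z0) (since 1/z0 = 0.5):
  P(z) = (1 - 0.5 z)(1 + (-0.05) z + (0.63) z^2)
  [check: z-coef -0.05 - (0.5) = -0.55; z^2-coef 0.63 - (0.5)(-0.05) = 0.655; z^3-coef -(0.5)(0.63) = -0.315.]
Remaining roots from the quadratic factor 1 + (-0.05) z + (0.63) z^2:
  Set 1 + (-0.05) z + (0.63) z^2 = 0, i.e. a z^2 + b z + c = 0 with a = 0.63, b = -0.05, c = 1.
  Discriminant D = b^2 - 4ac = (-0.05)^2 - 4*(0.63)*1 = 0.0025 - (2.52) = -2.5175.
  D < 0, so the roots are the complex-conjugate pair z = (-b +/- i sqrt(-D)) / (2a) = 0.0397 +/- 1.2593i.
  For a conjugate pair |z|^2 = z * conj(z) = (product of roots) = c/a = 1/(0.63) = 1.587302, so |z| = sqrt(1.587302) = 1.2599 for both roots.
Moduli of all roots: 2.0000, 1.2599, 1.2599.
All moduli strictly greater than 1? Yes.
Verdict: Invertible.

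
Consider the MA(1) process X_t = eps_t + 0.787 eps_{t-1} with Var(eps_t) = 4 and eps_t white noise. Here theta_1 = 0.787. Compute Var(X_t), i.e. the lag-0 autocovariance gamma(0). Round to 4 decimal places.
\gamma(0) = 6.4775

For an MA(q) process X_t = eps_t + sum_i theta_i eps_{t-i} with
Var(eps_t) = sigma^2, the variance is
  gamma(0) = sigma^2 * (1 + sum_i theta_i^2).
  sum_i theta_i^2 = (0.787)^2 = 0.619369.
  gamma(0) = 4 * (1 + 0.619369) = 4 * 1.619369 = 6.477476, which rounds to 6.4775.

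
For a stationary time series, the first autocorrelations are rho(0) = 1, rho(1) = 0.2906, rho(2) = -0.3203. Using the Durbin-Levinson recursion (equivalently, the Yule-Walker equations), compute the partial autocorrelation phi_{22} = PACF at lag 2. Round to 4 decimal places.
\phi_{22} = -0.4421

The PACF at lag k is phi_{kk}, the last component of the solution
to the Yule-Walker system G_k phi = r_k where
  (G_k)_{ij} = rho(|i - j|), (r_k)_i = rho(i), i,j = 1..k.
Equivalently, Durbin-Levinson gives phi_{kk} iteratively:
  phi_{11} = rho(1)
  phi_{kk} = [rho(k) - sum_{j=1..k-1} phi_{k-1,j} rho(k-j)]
            / [1 - sum_{j=1..k-1} phi_{k-1,j} rho(j)],
  phi_{k,j} = phi_{k-1,j} - phi_{kk} phi_{k-1,k-j},  j = 1..k-1.
Step k = 1:
  phi_11 = rho(1) = 0.2906.
Step k = 2:
  phi_22 = [rho(2) - phi_11 rho(1)] / [1 - phi_11 rho(1)] = [-0.3203 - (0.2906)(0.2906)] / [1 - (0.2906)(0.2906)]
         = -0.40474836 / 0.91555164 = -0.4421.
Therefore phi_{22} = -0.4421.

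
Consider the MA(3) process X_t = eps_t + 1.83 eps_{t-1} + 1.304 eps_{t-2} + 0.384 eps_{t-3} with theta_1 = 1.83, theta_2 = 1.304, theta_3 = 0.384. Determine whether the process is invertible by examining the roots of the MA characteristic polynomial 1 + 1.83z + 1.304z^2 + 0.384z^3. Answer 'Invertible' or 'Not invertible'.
\text{Invertible}

The MA(q) characteristic polynomial is P(z) = 1 + 1.83z + 1.304z^2 + 0.384z^3.
Invertibility requires all roots to lie outside the unit circle, i.e. |z| > 1 for every root.
Degree 3: look for a simple real root z0 first, then factor out (1 - z/z0) and solve the remaining quadratic.
Testing z0 = -1.25: P(-1.25) = 1 + (1.83)(-1.25) + (1.304)(-1.25)^2 + (0.384)(-1.25)^3
  = 1 + (-2.2875) + (2.0375) + (-0.75) = 0.  So z_0 = -1.25 is a root, |z_0| = 1.25.
Divide out the factor (1 + 0.8 z) = (1 - z/z0) (since 1/z0 = -0.8):
  P(z) = (1 + 0.8 z)(1 + (1.03) z + (0.48) z^2)
  [check: z-coef 1.03 - (-0.8) = 1.83; z^2-coef 0.48 - (-0.8)(1.03) = 1.304; z^3-coef -(-0.8)(0.48) = 0.384.]
Remaining roots from the quadratic factor 1 + (1.03) z + (0.48) z^2:
  Set 1 + (1.03) z + (0.48) z^2 = 0, i.e. a z^2 + b z + c = 0 with a = 0.48, b = 1.03, c = 1.
  Discriminant D = b^2 - 4ac = (1.03)^2 - 4*(0.48)*1 = 1.0609 - (1.92) = -0.8591.
  D < 0, so the roots are the complex-conjugate pair z = (-b +/- i sqrt(-D)) / (2a) = -1.0729 +/- 0.9655i.
  For a conjugate pair |z|^2 = z * conj(z) = (product of roots) = c/a = 1/(0.48) = 2.083333, so |z| = sqrt(2.083333) = 1.4434 for both roots.
Moduli of all roots: 1.2500, 1.4434, 1.4434.
All moduli strictly greater than 1? Yes.
Verdict: Invertible.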